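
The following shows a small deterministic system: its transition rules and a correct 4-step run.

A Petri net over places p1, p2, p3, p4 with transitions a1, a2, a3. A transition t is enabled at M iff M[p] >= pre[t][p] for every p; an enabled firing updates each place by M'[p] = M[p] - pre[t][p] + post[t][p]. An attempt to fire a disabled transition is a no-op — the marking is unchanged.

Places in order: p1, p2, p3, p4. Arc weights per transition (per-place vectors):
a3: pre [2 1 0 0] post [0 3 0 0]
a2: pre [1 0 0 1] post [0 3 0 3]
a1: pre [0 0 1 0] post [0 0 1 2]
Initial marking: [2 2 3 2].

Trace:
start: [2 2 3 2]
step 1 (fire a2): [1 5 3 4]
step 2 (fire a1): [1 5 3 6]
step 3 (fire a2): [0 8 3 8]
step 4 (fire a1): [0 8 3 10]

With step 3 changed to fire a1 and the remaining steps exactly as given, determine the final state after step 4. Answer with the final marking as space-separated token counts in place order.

1 5 3 10

(re-executing from step 3 with the substitution; state before step 3: [1 5 3 6])
step 3 (fire a1): [1 5 3 8]
step 4 (fire a1): [1 5 3 10]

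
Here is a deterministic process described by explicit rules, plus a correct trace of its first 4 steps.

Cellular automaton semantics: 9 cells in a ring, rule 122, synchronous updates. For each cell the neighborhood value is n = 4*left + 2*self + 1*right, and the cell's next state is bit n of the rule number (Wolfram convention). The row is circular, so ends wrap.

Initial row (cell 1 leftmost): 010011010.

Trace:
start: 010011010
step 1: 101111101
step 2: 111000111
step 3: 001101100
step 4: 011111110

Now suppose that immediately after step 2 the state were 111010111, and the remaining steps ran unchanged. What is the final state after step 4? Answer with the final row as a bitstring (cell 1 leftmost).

state after step 2 := 111010111
step 3: 001101100
step 4: 011111110

011111110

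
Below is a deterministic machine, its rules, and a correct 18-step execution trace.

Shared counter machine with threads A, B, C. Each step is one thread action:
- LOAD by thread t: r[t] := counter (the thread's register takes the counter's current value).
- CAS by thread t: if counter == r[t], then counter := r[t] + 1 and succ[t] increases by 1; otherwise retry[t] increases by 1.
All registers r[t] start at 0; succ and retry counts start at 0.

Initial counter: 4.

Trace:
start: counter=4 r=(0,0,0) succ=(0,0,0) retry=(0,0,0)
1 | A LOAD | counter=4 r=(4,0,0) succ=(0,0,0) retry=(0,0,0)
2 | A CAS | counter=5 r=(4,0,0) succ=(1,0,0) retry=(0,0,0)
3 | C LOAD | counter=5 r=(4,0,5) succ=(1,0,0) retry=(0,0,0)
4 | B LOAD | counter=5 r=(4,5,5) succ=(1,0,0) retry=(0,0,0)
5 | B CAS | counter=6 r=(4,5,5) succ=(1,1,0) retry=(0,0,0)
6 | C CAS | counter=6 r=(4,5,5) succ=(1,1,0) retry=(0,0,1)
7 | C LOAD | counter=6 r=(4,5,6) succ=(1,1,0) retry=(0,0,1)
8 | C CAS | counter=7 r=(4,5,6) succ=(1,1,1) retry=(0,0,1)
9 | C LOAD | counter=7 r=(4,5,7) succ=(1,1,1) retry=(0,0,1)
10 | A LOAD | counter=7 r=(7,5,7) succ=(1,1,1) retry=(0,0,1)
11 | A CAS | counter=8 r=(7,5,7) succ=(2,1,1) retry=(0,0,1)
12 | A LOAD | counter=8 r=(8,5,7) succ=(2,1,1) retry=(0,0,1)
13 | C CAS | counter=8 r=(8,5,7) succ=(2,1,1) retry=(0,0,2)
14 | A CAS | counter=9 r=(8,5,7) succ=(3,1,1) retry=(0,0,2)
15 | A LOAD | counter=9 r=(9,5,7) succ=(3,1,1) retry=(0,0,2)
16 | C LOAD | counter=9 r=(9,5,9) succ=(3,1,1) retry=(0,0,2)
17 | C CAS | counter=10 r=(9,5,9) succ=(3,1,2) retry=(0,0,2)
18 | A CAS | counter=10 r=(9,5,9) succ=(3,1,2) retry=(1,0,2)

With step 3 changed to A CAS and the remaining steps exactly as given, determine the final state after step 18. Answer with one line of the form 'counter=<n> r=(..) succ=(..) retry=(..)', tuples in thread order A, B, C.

(re-executing from step 3 with the substitution; state before step 3: counter=5 r=(4,0,0) succ=(1,0,0) retry=(0,0,0))
3 | A CAS | counter=5 r=(4,0,0) succ=(1,0,0) retry=(1,0,0)
4 | B LOAD | counter=5 r=(4,5,0) succ=(1,0,0) retry=(1,0,0)
5 | B CAS | counter=6 r=(4,5,0) succ=(1,1,0) retry=(1,0,0)
6 | C CAS | counter=6 r=(4,5,0) succ=(1,1,0) retry=(1,0,1)
7 | C LOAD | counter=6 r=(4,5,6) succ=(1,1,0) retry=(1,0,1)
8 | C CAS | counter=7 r=(4,5,6) succ=(1,1,1) retry=(1,0,1)
9 | C LOAD | counter=7 r=(4,5,7) succ=(1,1,1) retry=(1,0,1)
10 | A LOAD | counter=7 r=(7,5,7) succ=(1,1,1) retry=(1,0,1)
11 | A CAS | counter=8 r=(7,5,7) succ=(2,1,1) retry=(1,0,1)
12 | A LOAD | counter=8 r=(8,5,7) succ=(2,1,1) retry=(1,0,1)
13 | C CAS | counter=8 r=(8,5,7) succ=(2,1,1) retry=(1,0,2)
14 | A CAS | counter=9 r=(8,5,7) succ=(3,1,1) retry=(1,0,2)
15 | A LOAD | counter=9 r=(9,5,7) succ=(3,1,1) retry=(1,0,2)
16 | C LOAD | counter=9 r=(9,5,9) succ=(3,1,1) retry=(1,0,2)
17 | C CAS | counter=10 r=(9,5,9) succ=(3,1,2) retry=(1,0,2)
18 | A CAS | counter=10 r=(9,5,9) succ=(3,1,2) retry=(2,0,2)

counter=10 r=(9,5,9) succ=(3,1,2) retry=(2,0,2)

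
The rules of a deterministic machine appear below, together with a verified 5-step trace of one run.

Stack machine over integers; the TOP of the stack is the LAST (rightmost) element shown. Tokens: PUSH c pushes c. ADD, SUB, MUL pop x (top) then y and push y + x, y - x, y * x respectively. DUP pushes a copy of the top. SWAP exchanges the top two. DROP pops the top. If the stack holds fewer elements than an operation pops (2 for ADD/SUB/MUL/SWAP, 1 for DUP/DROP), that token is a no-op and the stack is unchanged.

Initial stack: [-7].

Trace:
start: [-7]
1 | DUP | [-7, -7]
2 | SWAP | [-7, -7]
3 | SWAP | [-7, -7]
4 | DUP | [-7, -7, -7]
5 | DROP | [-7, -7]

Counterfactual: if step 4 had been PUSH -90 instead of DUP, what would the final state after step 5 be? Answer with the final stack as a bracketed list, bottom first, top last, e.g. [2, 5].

(re-executing from step 4 with the substitution; state before step 4: [-7, -7])
4 | PUSH -90 | [-7, -7, -90]
5 | DROP | [-7, -7]

[-7, -7]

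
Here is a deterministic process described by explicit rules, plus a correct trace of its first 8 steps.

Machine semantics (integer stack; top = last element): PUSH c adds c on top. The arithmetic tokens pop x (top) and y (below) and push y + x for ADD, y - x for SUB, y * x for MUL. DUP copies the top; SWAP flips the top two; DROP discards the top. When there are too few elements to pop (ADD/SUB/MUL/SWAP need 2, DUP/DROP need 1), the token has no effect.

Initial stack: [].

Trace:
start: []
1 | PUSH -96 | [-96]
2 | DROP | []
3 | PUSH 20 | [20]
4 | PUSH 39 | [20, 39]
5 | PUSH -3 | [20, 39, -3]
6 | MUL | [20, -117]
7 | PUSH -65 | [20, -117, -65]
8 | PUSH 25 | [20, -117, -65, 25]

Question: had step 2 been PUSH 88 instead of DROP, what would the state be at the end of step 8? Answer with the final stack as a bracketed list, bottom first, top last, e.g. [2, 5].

(re-executing from step 2 with the substitution; state before step 2: [-96])
2 | PUSH 88 | [-96, 88]
3 | PUSH 20 | [-96, 88, 20]
4 | PUSH 39 | [-96, 88, 20, 39]
5 | PUSH -3 | [-96, 88, 20, 39, -3]
6 | MUL | [-96, 88, 20, -117]
7 | PUSH -65 | [-96, 88, 20, -117, -65]
8 | PUSH 25 | [-96, 88, 20, -117, -65, 25]

[-96, 88, 20, -117, -65, 25]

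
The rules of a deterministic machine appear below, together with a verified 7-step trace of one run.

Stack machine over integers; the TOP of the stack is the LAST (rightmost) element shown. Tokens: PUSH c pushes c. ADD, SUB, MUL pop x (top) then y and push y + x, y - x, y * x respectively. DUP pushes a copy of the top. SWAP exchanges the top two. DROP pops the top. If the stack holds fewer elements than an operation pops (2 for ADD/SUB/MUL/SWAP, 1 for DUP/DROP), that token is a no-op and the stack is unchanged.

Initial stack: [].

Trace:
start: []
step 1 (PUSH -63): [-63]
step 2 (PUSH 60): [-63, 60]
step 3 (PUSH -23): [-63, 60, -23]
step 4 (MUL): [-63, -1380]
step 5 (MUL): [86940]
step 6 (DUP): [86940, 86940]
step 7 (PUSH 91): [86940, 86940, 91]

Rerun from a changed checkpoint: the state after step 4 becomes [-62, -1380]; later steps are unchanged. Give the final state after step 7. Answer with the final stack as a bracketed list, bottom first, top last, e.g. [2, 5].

[85560, 85560, 91]

state after step 4 := [-62, -1380]
step 5 (MUL): [85560]
step 6 (DUP): [85560, 85560]
step 7 (PUSH 91): [85560, 85560, 91]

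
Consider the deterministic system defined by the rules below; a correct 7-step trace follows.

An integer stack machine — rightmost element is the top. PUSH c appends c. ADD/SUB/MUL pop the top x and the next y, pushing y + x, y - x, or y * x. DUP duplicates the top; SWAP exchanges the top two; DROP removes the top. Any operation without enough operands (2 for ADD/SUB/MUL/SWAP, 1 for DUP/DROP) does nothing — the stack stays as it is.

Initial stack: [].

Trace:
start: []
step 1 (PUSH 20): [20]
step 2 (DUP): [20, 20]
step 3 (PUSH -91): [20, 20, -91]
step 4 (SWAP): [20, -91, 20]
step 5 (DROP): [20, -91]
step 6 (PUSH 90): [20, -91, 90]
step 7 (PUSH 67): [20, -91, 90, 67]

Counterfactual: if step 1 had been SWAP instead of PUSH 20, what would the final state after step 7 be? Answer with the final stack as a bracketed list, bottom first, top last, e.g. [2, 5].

(re-executing from step 1 with the substitution; state before step 1: [])
step 1 (SWAP): []
step 2 (DUP): []
step 3 (PUSH -91): [-91]
step 4 (SWAP): [-91]
step 5 (DROP): []
step 6 (PUSH 90): [90]
step 7 (PUSH 67): [90, 67]

[90, 67]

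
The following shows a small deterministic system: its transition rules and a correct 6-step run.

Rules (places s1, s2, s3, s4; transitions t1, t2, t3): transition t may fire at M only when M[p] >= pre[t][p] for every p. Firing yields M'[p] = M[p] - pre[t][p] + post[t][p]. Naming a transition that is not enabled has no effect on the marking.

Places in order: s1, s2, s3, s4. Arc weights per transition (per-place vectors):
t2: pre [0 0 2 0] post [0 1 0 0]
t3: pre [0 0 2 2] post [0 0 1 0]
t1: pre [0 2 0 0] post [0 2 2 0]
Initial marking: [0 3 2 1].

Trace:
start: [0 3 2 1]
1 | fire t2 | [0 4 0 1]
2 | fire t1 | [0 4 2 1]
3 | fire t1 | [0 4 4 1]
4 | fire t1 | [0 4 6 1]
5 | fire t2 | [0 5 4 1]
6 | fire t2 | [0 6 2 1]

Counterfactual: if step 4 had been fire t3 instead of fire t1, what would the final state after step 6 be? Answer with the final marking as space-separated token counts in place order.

0 6 0 1

(re-executing from step 4 with the substitution; state before step 4: [0 4 4 1])
4 | fire t3 | [0 4 4 1]
5 | fire t2 | [0 5 2 1]
6 | fire t2 | [0 6 0 1]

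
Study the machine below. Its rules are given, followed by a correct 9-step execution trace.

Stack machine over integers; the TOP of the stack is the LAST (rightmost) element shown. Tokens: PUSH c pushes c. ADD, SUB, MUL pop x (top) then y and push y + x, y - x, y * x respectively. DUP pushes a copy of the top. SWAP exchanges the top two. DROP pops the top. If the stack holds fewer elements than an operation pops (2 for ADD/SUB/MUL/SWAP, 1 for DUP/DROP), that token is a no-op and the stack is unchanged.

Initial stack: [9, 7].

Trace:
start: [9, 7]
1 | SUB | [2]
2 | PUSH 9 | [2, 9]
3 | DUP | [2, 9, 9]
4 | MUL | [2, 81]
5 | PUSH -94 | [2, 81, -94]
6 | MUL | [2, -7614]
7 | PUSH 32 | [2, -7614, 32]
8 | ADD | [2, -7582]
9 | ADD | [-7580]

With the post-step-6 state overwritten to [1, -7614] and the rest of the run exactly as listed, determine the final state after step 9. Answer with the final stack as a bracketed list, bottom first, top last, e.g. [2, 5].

state after step 6 := [1, -7614]
7 | PUSH 32 | [1, -7614, 32]
8 | ADD | [1, -7582]
9 | ADD | [-7581]

[-7581]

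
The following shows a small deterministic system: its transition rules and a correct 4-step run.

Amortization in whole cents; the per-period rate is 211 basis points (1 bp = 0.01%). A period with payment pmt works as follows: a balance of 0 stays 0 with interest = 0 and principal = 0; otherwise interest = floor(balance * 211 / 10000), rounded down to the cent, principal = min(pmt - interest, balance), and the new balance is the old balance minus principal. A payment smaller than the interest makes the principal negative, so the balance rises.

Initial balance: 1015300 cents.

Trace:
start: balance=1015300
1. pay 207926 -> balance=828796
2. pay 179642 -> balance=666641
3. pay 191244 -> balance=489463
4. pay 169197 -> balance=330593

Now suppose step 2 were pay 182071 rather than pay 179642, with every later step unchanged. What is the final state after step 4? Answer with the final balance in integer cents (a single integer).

(re-executing from step 2 with the substitution; state before step 2: balance=828796)
2. pay 182071 -> balance=664212
3. pay 191244 -> balance=486982
4. pay 169197 -> balance=328060

328060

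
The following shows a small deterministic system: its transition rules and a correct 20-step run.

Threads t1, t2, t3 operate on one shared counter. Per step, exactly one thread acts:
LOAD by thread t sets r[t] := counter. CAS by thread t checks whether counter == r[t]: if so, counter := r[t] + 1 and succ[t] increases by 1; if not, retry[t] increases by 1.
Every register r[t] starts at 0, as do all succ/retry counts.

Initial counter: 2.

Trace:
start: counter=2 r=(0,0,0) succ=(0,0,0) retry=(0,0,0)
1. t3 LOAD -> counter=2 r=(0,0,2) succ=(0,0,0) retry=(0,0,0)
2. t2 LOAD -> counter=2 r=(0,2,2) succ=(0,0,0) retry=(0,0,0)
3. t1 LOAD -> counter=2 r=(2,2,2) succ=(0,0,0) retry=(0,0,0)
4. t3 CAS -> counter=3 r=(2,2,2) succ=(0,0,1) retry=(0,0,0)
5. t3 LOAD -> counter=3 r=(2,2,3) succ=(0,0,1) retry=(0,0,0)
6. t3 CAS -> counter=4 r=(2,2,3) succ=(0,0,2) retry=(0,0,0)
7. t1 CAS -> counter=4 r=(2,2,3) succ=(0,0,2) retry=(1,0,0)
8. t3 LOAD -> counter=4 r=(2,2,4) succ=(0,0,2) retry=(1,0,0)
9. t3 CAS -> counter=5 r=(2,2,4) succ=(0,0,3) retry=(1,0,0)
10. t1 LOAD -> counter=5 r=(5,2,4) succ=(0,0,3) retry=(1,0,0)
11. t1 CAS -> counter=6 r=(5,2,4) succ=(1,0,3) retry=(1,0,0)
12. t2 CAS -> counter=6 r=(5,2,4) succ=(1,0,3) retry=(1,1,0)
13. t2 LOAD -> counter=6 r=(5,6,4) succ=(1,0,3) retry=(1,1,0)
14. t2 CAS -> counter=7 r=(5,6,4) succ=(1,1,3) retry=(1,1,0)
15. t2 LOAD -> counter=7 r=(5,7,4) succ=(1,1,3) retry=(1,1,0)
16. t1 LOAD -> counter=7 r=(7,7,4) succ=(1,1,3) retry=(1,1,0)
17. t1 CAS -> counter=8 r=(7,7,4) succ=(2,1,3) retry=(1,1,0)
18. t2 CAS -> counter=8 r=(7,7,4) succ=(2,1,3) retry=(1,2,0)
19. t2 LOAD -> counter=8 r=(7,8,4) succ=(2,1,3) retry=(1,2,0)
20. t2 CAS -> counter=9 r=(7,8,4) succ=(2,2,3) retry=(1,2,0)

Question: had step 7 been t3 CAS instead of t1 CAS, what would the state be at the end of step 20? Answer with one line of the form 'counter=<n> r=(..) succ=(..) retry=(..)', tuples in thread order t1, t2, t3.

(re-executing from step 7 with the substitution; state before step 7: counter=4 r=(2,2,3) succ=(0,0,2) retry=(0,0,0))
7. t3 CAS -> counter=4 r=(2,2,3) succ=(0,0,2) retry=(0,0,1)
8. t3 LOAD -> counter=4 r=(2,2,4) succ=(0,0,2) retry=(0,0,1)
9. t3 CAS -> counter=5 r=(2,2,4) succ=(0,0,3) retry=(0,0,1)
10. t1 LOAD -> counter=5 r=(5,2,4) succ=(0,0,3) retry=(0,0,1)
11. t1 CAS -> counter=6 r=(5,2,4) succ=(1,0,3) retry=(0,0,1)
12. t2 CAS -> counter=6 r=(5,2,4) succ=(1,0,3) retry=(0,1,1)
13. t2 LOAD -> counter=6 r=(5,6,4) succ=(1,0,3) retry=(0,1,1)
14. t2 CAS -> counter=7 r=(5,6,4) succ=(1,1,3) retry=(0,1,1)
15. t2 LOAD -> counter=7 r=(5,7,4) succ=(1,1,3) retry=(0,1,1)
16. t1 LOAD -> counter=7 r=(7,7,4) succ=(1,1,3) retry=(0,1,1)
17. t1 CAS -> counter=8 r=(7,7,4) succ=(2,1,3) retry=(0,1,1)
18. t2 CAS -> counter=8 r=(7,7,4) succ=(2,1,3) retry=(0,2,1)
19. t2 LOAD -> counter=8 r=(7,8,4) succ=(2,1,3) retry=(0,2,1)
20. t2 CAS -> counter=9 r=(7,8,4) succ=(2,2,3) retry=(0,2,1)

counter=9 r=(7,8,4) succ=(2,2,3) retry=(0,2,1)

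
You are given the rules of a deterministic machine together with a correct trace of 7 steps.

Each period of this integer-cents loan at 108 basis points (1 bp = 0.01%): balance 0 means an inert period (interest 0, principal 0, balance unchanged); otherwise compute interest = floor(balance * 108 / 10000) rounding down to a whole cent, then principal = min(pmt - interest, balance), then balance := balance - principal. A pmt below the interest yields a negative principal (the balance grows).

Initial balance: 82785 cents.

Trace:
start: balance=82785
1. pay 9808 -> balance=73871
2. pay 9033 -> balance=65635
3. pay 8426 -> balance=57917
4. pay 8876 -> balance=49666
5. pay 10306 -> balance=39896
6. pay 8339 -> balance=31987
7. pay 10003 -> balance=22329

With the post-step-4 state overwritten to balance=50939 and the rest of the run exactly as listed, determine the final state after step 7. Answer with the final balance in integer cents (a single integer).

state after step 4 := balance=50939
5. pay 10306 -> balance=41183
6. pay 8339 -> balance=33288
7. pay 10003 -> balance=23644

23644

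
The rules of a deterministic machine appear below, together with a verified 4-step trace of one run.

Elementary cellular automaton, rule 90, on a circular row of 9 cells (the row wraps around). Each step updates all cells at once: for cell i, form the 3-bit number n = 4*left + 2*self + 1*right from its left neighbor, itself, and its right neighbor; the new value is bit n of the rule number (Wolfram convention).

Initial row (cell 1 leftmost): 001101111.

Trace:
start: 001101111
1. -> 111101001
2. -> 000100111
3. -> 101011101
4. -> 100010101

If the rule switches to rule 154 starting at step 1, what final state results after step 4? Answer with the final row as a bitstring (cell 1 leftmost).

(re-executing steps 1..4 under rule 154; state before step 1: 001101111)
1. -> 111001110
2. -> 110111100
3. -> 100111011
4. -> 011110011

011110011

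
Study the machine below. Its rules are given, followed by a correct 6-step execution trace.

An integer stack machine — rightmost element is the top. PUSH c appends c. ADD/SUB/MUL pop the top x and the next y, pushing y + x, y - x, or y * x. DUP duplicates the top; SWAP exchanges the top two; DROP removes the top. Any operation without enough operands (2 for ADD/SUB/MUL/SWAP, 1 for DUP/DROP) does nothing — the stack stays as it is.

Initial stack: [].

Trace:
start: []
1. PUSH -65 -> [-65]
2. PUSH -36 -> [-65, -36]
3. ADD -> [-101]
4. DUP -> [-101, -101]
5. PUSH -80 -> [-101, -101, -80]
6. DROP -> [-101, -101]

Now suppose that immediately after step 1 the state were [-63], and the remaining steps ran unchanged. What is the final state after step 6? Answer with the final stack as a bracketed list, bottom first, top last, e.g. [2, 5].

[-99, -99]

state after step 1 := [-63]
2. PUSH -36 -> [-63, -36]
3. ADD -> [-99]
4. DUP -> [-99, -99]
5. PUSH -80 -> [-99, -99, -80]
6. DROP -> [-99, -99]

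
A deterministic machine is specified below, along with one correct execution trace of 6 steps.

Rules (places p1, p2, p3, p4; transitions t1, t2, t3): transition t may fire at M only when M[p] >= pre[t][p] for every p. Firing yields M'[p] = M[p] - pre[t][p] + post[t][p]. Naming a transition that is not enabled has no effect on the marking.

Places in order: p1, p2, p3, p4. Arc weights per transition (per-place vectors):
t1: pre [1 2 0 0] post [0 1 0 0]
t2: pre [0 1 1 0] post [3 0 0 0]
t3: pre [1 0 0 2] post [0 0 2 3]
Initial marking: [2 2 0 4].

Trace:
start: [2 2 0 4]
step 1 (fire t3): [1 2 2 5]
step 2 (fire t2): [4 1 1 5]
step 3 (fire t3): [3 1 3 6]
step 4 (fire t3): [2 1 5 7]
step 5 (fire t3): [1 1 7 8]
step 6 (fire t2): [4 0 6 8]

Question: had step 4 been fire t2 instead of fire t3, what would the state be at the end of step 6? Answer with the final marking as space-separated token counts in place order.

(re-executing from step 4 with the substitution; state before step 4: [3 1 3 6])
step 4 (fire t2): [6 0 2 6]
step 5 (fire t3): [5 0 4 7]
step 6 (fire t2): [5 0 4 7]

5 0 4 7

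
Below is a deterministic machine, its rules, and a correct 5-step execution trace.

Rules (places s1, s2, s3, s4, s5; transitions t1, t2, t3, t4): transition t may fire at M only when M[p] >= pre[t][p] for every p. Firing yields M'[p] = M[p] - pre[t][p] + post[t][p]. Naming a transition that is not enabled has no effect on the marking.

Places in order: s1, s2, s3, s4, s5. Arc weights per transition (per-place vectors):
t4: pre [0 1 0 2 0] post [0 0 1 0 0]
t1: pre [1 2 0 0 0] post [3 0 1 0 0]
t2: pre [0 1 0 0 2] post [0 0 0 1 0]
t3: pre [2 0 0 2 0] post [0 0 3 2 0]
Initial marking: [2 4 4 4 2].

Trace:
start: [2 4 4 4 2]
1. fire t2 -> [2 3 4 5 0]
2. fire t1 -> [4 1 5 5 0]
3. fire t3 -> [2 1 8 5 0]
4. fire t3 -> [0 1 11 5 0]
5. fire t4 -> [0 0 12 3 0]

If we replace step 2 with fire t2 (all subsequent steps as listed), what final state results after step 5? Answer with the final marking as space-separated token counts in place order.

(re-executing from step 2 with the substitution; state before step 2: [2 3 4 5 0])
2. fire t2 -> [2 3 4 5 0]
3. fire t3 -> [0 3 7 5 0]
4. fire t3 -> [0 3 7 5 0]
5. fire t4 -> [0 2 8 3 0]

0 2 8 3 0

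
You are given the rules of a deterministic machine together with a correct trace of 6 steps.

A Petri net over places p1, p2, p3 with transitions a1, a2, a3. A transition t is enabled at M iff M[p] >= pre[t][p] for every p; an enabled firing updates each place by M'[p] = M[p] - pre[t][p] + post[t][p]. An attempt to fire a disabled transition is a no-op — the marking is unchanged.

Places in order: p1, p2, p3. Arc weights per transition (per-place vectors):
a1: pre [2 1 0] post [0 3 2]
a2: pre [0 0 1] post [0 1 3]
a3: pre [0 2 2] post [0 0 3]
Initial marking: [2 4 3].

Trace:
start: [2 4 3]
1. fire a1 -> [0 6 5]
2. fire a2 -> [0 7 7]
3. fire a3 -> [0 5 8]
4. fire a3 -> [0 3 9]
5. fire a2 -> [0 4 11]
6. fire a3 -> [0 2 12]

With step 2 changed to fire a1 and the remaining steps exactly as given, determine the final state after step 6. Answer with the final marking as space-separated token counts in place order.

0 1 10

(re-executing from step 2 with the substitution; state before step 2: [0 6 5])
2. fire a1 -> [0 6 5]
3. fire a3 -> [0 4 6]
4. fire a3 -> [0 2 7]
5. fire a2 -> [0 3 9]
6. fire a3 -> [0 1 10]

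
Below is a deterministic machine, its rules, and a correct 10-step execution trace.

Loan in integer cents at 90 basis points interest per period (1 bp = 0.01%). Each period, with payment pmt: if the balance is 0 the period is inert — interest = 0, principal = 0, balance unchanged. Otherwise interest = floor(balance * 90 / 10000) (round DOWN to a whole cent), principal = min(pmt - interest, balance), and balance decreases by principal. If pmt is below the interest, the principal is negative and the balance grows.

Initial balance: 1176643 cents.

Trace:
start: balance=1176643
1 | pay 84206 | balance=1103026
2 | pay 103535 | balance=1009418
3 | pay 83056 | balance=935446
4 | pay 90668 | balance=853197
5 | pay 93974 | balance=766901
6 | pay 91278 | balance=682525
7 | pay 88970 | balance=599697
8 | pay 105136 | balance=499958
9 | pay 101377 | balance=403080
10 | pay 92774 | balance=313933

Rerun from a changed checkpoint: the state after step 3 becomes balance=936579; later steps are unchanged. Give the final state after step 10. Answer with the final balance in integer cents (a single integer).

state after step 3 := balance=936579
4 | pay 90668 | balance=854340
5 | pay 93974 | balance=768055
6 | pay 91278 | balance=683689
7 | pay 88970 | balance=600872
8 | pay 105136 | balance=501143
9 | pay 101377 | balance=404276
10 | pay 92774 | balance=315140

315140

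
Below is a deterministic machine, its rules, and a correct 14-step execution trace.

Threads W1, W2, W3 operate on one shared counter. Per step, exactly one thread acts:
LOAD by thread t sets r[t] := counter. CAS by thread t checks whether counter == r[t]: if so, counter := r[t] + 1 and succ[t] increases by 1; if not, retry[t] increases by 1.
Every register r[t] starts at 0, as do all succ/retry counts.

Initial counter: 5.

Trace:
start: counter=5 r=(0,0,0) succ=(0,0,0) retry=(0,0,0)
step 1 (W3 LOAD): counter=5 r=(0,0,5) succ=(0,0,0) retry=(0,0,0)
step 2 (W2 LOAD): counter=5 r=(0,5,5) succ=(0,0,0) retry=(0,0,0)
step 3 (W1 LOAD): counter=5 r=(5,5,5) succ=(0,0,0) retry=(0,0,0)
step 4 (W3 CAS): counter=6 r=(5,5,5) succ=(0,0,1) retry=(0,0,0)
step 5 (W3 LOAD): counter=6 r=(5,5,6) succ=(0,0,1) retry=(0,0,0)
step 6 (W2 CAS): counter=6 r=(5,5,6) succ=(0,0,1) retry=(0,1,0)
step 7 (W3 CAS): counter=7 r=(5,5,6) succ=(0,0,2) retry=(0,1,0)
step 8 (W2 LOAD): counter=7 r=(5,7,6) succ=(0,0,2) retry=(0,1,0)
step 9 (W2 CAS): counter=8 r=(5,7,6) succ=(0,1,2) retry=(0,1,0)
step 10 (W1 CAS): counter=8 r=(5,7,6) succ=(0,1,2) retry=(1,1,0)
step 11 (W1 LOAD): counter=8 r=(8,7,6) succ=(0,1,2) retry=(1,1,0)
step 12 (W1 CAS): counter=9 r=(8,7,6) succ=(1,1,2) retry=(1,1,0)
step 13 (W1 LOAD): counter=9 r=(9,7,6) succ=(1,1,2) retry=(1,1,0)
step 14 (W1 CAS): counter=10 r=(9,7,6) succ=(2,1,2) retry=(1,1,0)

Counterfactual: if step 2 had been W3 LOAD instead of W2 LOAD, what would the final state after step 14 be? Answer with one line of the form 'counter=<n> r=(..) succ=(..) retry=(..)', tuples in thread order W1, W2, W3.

counter=10 r=(9,7,6) succ=(2,1,2) retry=(1,1,0)

(re-executing from step 2 with the substitution; state before step 2: counter=5 r=(0,0,5) succ=(0,0,0) retry=(0,0,0))
step 2 (W3 LOAD): counter=5 r=(0,0,5) succ=(0,0,0) retry=(0,0,0)
step 3 (W1 LOAD): counter=5 r=(5,0,5) succ=(0,0,0) retry=(0,0,0)
step 4 (W3 CAS): counter=6 r=(5,0,5) succ=(0,0,1) retry=(0,0,0)
step 5 (W3 LOAD): counter=6 r=(5,0,6) succ=(0,0,1) retry=(0,0,0)
step 6 (W2 CAS): counter=6 r=(5,0,6) succ=(0,0,1) retry=(0,1,0)
step 7 (W3 CAS): counter=7 r=(5,0,6) succ=(0,0,2) retry=(0,1,0)
step 8 (W2 LOAD): counter=7 r=(5,7,6) succ=(0,0,2) retry=(0,1,0)
step 9 (W2 CAS): counter=8 r=(5,7,6) succ=(0,1,2) retry=(0,1,0)
step 10 (W1 CAS): counter=8 r=(5,7,6) succ=(0,1,2) retry=(1,1,0)
step 11 (W1 LOAD): counter=8 r=(8,7,6) succ=(0,1,2) retry=(1,1,0)
step 12 (W1 CAS): counter=9 r=(8,7,6) succ=(1,1,2) retry=(1,1,0)
step 13 (W1 LOAD): counter=9 r=(9,7,6) succ=(1,1,2) retry=(1,1,0)
step 14 (W1 CAS): counter=10 r=(9,7,6) succ=(2,1,2) retry=(1,1,0)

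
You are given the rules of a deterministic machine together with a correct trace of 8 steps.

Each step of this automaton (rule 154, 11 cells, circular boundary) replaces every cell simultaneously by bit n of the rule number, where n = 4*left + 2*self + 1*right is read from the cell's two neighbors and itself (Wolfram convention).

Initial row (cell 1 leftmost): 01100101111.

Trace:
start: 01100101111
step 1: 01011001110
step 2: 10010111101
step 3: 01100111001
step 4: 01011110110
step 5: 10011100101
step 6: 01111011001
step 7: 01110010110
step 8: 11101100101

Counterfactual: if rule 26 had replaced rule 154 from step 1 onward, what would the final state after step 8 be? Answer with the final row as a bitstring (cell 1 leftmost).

10101100101

(re-executing steps 1..8 under rule 26; state before step 1: 01100101111)
step 1: 01011001000
step 2: 10010110100
step 3: 01100100011
step 4: 01011010110
step 5: 10010000101
step 6: 01101001001
step 7: 01000110110
step 8: 10101100101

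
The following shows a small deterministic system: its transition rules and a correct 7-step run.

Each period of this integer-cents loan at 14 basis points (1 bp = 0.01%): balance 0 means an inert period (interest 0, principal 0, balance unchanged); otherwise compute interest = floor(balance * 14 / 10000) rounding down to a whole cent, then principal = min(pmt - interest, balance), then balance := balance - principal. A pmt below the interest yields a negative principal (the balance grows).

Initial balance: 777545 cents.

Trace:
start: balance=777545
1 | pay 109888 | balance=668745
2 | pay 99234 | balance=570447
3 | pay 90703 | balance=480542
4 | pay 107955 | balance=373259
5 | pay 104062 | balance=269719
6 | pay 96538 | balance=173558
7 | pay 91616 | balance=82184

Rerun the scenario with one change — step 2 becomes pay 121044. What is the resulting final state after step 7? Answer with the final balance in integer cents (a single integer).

60222

(re-executing from step 2 with the substitution; state before step 2: balance=668745)
2 | pay 121044 | balance=548637
3 | pay 90703 | balance=458702
4 | pay 107955 | balance=351389
5 | pay 104062 | balance=247818
6 | pay 96538 | balance=151626
7 | pay 91616 | balance=60222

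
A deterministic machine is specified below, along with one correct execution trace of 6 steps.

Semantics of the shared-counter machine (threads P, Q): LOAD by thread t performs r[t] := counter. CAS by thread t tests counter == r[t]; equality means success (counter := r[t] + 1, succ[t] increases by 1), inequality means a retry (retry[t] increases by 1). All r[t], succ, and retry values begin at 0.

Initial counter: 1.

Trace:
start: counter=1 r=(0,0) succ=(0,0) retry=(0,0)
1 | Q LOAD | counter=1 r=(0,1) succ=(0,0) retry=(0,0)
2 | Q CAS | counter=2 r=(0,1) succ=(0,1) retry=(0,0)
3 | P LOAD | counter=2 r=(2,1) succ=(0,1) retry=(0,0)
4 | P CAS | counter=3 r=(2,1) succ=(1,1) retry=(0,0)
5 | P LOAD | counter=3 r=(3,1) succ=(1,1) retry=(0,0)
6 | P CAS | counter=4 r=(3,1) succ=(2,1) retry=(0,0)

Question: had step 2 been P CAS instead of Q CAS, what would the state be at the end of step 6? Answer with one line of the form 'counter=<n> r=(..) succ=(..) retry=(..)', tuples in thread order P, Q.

counter=3 r=(2,1) succ=(2,0) retry=(1,0)

(re-executing from step 2 with the substitution; state before step 2: counter=1 r=(0,1) succ=(0,0) retry=(0,0))
2 | P CAS | counter=1 r=(0,1) succ=(0,0) retry=(1,0)
3 | P LOAD | counter=1 r=(1,1) succ=(0,0) retry=(1,0)
4 | P CAS | counter=2 r=(1,1) succ=(1,0) retry=(1,0)
5 | P LOAD | counter=2 r=(2,1) succ=(1,0) retry=(1,0)
6 | P CAS | counter=3 r=(2,1) succ=(2,0) retry=(1,0)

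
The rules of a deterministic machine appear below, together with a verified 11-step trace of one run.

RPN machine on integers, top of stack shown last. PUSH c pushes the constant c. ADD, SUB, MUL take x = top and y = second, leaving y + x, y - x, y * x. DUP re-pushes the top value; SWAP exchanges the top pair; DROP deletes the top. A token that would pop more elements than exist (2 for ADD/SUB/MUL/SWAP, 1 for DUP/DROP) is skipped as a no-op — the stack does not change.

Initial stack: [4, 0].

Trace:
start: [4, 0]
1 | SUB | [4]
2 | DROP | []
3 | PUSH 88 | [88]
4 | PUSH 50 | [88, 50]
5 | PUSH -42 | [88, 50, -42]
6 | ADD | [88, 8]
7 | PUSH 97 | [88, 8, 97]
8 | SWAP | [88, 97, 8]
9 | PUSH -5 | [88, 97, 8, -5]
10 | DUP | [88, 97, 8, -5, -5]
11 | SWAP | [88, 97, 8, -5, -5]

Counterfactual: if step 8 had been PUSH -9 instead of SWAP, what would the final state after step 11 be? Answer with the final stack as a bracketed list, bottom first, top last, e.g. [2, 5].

[88, 8, 97, -9, -5, -5]

(re-executing from step 8 with the substitution; state before step 8: [88, 8, 97])
8 | PUSH -9 | [88, 8, 97, -9]
9 | PUSH -5 | [88, 8, 97, -9, -5]
10 | DUP | [88, 8, 97, -9, -5, -5]
11 | SWAP | [88, 8, 97, -9, -5, -5]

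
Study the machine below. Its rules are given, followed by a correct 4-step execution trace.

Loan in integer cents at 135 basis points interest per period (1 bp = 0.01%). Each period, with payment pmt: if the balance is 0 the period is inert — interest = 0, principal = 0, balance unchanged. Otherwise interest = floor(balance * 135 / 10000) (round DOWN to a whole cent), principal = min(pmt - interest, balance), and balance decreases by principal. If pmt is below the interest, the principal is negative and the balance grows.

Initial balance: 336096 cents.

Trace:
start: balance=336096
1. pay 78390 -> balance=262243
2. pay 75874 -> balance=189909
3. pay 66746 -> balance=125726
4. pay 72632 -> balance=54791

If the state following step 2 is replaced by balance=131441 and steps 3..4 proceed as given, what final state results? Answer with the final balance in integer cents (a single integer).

state after step 2 := balance=131441
3. pay 66746 -> balance=66469
4. pay 72632 -> balance=0

0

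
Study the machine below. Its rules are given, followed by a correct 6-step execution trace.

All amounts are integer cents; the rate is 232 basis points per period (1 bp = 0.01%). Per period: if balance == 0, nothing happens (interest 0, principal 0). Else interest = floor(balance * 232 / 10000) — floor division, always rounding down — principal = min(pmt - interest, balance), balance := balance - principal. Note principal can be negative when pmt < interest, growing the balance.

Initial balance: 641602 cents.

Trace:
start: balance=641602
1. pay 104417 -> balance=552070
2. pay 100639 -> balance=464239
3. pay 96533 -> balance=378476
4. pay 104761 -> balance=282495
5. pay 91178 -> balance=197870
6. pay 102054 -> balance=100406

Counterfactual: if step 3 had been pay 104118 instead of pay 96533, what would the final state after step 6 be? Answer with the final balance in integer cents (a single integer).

92281

(re-executing from step 3 with the substitution; state before step 3: balance=464239)
3. pay 104118 -> balance=370891
4. pay 104761 -> balance=274734
5. pay 91178 -> balance=189929
6. pay 102054 -> balance=92281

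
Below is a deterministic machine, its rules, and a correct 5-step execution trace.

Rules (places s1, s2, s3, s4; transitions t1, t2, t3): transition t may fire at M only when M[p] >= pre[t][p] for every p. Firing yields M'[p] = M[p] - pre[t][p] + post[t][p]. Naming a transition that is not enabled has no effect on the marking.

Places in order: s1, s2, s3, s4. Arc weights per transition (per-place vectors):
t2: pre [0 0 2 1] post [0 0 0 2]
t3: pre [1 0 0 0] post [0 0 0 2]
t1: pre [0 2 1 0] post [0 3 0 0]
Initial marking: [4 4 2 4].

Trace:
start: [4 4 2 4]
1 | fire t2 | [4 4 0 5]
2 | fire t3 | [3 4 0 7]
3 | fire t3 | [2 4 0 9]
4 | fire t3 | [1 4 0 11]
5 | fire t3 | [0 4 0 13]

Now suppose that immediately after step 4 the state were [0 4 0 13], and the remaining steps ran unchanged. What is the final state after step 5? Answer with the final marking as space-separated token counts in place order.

0 4 0 13

state after step 4 := [0 4 0 13]
5 | fire t3 | [0 4 0 13]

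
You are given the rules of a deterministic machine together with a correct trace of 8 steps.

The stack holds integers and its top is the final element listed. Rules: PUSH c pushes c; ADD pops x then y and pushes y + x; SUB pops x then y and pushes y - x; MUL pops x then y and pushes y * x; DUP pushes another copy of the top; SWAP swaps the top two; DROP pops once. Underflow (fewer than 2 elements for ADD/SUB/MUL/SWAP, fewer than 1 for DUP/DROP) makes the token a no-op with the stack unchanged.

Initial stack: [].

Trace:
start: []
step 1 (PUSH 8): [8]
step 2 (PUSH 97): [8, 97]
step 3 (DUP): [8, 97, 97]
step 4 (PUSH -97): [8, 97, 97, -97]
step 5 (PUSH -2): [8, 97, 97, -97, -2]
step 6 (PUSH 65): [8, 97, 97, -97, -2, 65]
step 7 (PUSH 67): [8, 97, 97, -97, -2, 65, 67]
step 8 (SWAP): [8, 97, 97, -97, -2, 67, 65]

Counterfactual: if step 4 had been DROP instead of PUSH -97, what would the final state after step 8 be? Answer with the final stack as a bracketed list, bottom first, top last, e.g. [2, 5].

(re-executing from step 4 with the substitution; state before step 4: [8, 97, 97])
step 4 (DROP): [8, 97]
step 5 (PUSH -2): [8, 97, -2]
step 6 (PUSH 65): [8, 97, -2, 65]
step 7 (PUSH 67): [8, 97, -2, 65, 67]
step 8 (SWAP): [8, 97, -2, 67, 65]

[8, 97, -2, 67, 65]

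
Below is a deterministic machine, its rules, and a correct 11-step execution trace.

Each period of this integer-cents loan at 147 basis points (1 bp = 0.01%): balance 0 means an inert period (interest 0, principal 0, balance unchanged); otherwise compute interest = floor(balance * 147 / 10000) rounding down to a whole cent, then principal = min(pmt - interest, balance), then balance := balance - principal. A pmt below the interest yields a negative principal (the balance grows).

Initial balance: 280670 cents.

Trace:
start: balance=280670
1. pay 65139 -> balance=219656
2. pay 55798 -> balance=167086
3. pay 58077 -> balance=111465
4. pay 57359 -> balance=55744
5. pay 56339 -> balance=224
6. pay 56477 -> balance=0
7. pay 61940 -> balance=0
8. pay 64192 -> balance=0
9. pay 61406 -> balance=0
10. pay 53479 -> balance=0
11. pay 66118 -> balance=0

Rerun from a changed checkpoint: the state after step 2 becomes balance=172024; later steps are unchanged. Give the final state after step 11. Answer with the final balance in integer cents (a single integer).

state after step 2 := balance=172024
3. pay 58077 -> balance=116475
4. pay 57359 -> balance=60828
5. pay 56339 -> balance=5383
6. pay 56477 -> balance=0
7. pay 61940 -> balance=0
8. pay 64192 -> balance=0
9. pay 61406 -> balance=0
10. pay 53479 -> balance=0
11. pay 66118 -> balance=0

0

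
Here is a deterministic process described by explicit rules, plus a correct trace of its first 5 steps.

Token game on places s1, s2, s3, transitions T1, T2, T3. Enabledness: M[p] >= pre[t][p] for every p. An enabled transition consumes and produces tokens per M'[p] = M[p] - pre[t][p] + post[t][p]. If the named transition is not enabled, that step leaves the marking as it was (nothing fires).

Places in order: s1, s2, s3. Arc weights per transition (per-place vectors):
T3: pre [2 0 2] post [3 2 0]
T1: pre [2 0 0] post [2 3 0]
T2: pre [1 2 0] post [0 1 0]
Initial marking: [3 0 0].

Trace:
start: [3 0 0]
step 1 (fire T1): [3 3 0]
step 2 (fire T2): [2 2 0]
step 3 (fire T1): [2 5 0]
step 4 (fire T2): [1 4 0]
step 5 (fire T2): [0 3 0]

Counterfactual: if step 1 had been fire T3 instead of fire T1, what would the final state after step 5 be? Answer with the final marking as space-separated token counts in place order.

1 1 0

(re-executing from step 1 with the substitution; state before step 1: [3 0 0])
step 1 (fire T3): [3 0 0]
step 2 (fire T2): [3 0 0]
step 3 (fire T1): [3 3 0]
step 4 (fire T2): [2 2 0]
step 5 (fire T2): [1 1 0]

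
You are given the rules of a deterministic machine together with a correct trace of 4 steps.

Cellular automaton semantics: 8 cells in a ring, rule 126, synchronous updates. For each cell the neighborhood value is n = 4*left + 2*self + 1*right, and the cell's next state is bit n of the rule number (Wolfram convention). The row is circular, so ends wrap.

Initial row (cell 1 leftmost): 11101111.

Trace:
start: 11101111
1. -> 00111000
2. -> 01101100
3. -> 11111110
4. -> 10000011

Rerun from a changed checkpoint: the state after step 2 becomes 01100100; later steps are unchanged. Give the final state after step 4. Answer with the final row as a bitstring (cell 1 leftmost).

10000011

state after step 2 := 01100100
3. -> 11111110
4. -> 10000011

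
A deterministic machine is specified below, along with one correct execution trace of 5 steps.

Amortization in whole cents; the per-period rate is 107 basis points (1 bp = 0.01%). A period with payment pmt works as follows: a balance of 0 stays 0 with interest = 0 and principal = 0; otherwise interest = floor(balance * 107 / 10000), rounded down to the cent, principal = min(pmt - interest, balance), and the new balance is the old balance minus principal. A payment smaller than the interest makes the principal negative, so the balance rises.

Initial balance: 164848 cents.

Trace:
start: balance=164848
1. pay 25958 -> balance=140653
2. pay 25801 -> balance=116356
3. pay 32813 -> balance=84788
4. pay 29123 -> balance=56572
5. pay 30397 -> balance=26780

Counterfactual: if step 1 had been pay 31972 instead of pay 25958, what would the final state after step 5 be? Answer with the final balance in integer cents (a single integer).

(re-executing from step 1 with the substitution; state before step 1: balance=164848)
1. pay 31972 -> balance=134639
2. pay 25801 -> balance=110278
3. pay 32813 -> balance=78644
4. pay 29123 -> balance=50362
5. pay 30397 -> balance=20503

20503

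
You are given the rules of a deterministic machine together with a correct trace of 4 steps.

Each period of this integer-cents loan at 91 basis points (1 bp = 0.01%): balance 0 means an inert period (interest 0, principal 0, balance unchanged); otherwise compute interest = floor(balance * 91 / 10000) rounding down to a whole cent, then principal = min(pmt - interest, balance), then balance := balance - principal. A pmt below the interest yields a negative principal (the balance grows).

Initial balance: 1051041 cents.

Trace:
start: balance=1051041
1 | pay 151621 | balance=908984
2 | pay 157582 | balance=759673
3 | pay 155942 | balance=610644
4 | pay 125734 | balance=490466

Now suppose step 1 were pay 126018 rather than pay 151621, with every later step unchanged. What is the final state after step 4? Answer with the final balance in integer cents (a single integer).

(re-executing from step 1 with the substitution; state before step 1: balance=1051041)
1 | pay 126018 | balance=934587
2 | pay 157582 | balance=785509
3 | pay 155942 | balance=636715
4 | pay 125734 | balance=516775

516775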